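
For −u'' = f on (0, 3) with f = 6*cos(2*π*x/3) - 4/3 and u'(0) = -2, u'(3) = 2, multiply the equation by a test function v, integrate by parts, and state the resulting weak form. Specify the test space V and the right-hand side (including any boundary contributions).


V = H^1(0, 3) (v unrestricted at boundary; u is determined up to an additive constant); weak form: ∫_0^3 u'v' dx = ∫_0^3 (6*cos(2*π*x/3) - 4/3) v dx + 2·v(3) + 2·v(0) for all v ∈ V.

Multiply both sides by a test function v and integrate from 0 to 3:
  ∫_0^3 −u''(x) v(x) dx = ∫_0^3 f(x) v(x) dx.
Integrate the LHS by parts once:
  ∫_0^3 −u'' v dx = −[u'(x) v(x)]_0^3 + ∫_0^3 u'(x) v'(x) dx.
Thus ∫_0^3 u'(x) v'(x) dx = ∫_0^3 f(x) v(x) dx + [u'(x) v(x)]_0^3.
Choose V so that boundary terms are either known or forced to vanish.
u has inhomogeneous Neumann u'(0) = -2, u'(3) = 2. [u' v]_0^3 = (2)·v(3) − (-2)·v(0) = 2·v(3) + 2·v(0). Take V = H^1(0, 3); boundary term becomes part of RHS.
Weak formulation: find u (satisfying any essential BC) such that ∫_0^3 u'(x) v'(x) dx = ∫_0^3 f v dx + 2·v(3) + 2·v(0) for all v ∈ V (Neumann data are natural BCs: they enter the RHS as boundary terms).
Substituting f(x) = 6*cos(2*π*x/3) - 4/3, the right-hand side is ∫_0^3 (6*cos(2*π*x/3) - 4/3) v dx + 2·v(3) + 2·v(0).
Compatibility check (pure Neumann): taking v ≡ 1 ∈ V gives 0 = ∫_0^3 f dx + (2) − (-2), i.e. ∫_0^3 f dx must equal u'(0) − u'(3) = -4. Indeed ∫_0^3 (6*cos(2*π*x/3) - 4/3) dx = -4, so the data are compatible. The solution is then unique only up to an additive constant (fix it e.g. by requiring ∫_0^3 u dx = 0).


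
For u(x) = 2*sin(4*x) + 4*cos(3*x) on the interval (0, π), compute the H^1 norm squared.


||u||_{H^1(0,π)}^2 = 1280/7 + 114*π

u'(x) = -12*sin(3*x) + 8*cos(4*x).
Expand u² and (u')² and integrate term by term on (0, π), using: for integers n ≥ 1, ∫_0^π sin²(nx) dx = ∫_0^π cos²(nx) dx = π/2; for n ≠ n', ∫_0^π sin(nx)sin(n'x) dx = ∫_0^π cos(nx)cos(n'x) dx = 0; and by product-to-sum, ∫_0^π sin(nx)cos(n'x) dx = ½∫_0^π [sin((n+n')x) + sin((n−n')x)] dx, which is 0 when n+n' is even and 2n/(n²−n'²) when n+n' is odd (it need not vanish on (0, π)).
  u² squared terms: (2)²·∫sin(4x)² dx = 4·π/2 = 2*π;  (4)²·∫cos(3x)² dx = 16·π/2 = 8*π.
  u² cross terms: 2·(2)·(4)·∫sin(4x)·cos(3x) dx = 16·(8/7) = 128/7.
  So ∫_0^π u² dx = 2*π + 8*π + 128/7 = 128/7 + 10*π.
  (u')² squared terms: (-12)²·∫sin(3x)² dx = 144·π/2 = 72*π;  (8)²·∫cos(4x)² dx = 64·π/2 = 32*π.
  (u')² cross terms: 2·(-12)·(8)·∫sin(3x)·cos(4x) dx = -192·(-6/7) = 1152/7.
  So ∫_0^π (u')² dx = 72*π + 32*π + 1152/7 = 1152/7 + 104*π.
||u||_{H^1}^2 = (128/7 + 10*π) + (1152/7 + 104*π) = 1280/7 + 114*π.


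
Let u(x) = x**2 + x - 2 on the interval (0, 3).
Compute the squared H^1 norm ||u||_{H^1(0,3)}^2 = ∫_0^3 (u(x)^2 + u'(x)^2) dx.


||u||_{H^1}^2 = 1131/10

The H^1 norm (squared) on an interval (0, L) is
  ||u||_{H^1}^2 = ∫_0^L u(x)^2 dx + ∫_0^L u'(x)^2 dx.
Compute u'(x) = 2*x + 1.
Then u(x)^2 = x**4 + 2*x**3 - 3*x**2 - 4*x + 4 and u'(x)^2 = 4*x**2 + 4*x + 1.
Integrate each monomial from 0 to 3 using ∫_0^3 c·x^n dx = c·3^(n+1)/(n+1):
  ∫_0^3 u(x)^2 dx = ∫_0^3 (x^4 + 2*x^3 - 3*x^2 - 4*x + 4) dx. Term by term:
    ∫_0^3 x^4 dx = 243/5;  ∫_0^3 2*x^3 dx = 81/2;  ∫_0^3 -3*x^2 dx = -27;
    ∫_0^3 -4*x dx = -18;  ∫_0^3 4 dx = 12.
  Sum: 243/5 + 81/2 − 27 − 18 + 12 = 561/10.
  ∫_0^3 u'(x)^2 dx = ∫_0^3 (4*x^2 + 4*x + 1) dx. Term by term:
    ∫_0^3 4*x^2 dx = 36;  ∫_0^3 4*x dx = 18;  ∫_0^3 1 dx = 3.
  Sum: 36 + 18 + 3 = 57.
Adding: ||u||_{H^1}^2 = 561/10 + 57 = 1131/10.


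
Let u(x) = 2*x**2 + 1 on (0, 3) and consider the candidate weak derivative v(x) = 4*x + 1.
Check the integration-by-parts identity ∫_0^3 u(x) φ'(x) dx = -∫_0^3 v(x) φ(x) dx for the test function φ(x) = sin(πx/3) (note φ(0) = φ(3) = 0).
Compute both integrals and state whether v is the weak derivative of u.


LHS = -36/π, RHS = -42/π. No, v is not the weak derivative of u.

u(x) = 2*x**2 + 1, classical derivative u'(x) = 4*x.
φ(x) = sin(πx/3), so φ'(x) = π*cos(π*x/3)/3.
Note φ(0) = φ(3) = 0, so the boundary term u·φ vanishes.
LHS = ∫_0^3 u(x) φ'(x) dx = ∫_0^3 (2*π*x^2*cos(π*x/3)/3 + π*cos(π*x/3)/3) dx. Term by term:
  ∫_0^3 π*cos(π*x/3)/3 dx = 0;  ∫_0^3 2*π*x^2*cos(π*x/3)/3 dx = -36/π.
Sum: 0 − 36/π = -36/π.
So LHS = -36/π.
∫_0^3 v(x) φ(x) dx = ∫_0^3 (4*x*sin(π*x/3) + sin(π*x/3)) dx. Term by term:
  ∫_0^3 4*x*sin(π*x/3) dx = 36/π;  ∫_0^3 sin(π*x/3) dx = 6/π.
Sum: 36/π + 6/π = 42/π.
So RHS = -∫_0^3 v(x) φ(x) dx = -42/π.
LHS − RHS = 6/π ≠ 0, so the identity fails.
(For a valid weak derivative the identity must hold for EVERY test function, in particular this one. The failure shows v is NOT the weak derivative of u.)
Correct weak derivative would be u'(x) = 4*x.


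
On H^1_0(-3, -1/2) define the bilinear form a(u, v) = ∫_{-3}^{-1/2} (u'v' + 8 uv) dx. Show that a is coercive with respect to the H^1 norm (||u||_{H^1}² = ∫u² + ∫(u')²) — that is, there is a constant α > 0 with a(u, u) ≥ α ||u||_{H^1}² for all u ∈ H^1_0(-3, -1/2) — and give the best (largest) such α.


α = 1

Coercivity of a(·,·) on H^1_0(-3, -1/2) means a(u, u) ≥ α ||u||_{H^1}² for every u ∈ H^1_0.
The interval has length L = 5/2, and Poincaré/coercivity depend only on L. Here a(u, u) = ∫(u')² + (8)·∫u².
Here c = 8 ≥ 1, so a(u,u) = ∫(u')² + c∫u² ≥ ∫(u')² + ∫u² = ||u||_{H^1}², i.e. α = 1 works. No larger α is possible: a(u,u) ≥ α||u||_{H^1}² means (1−α)∫(u')² ≥ (α−c)∫u², and for the modes u_n = sin(nπ(x−x₀)/L) (x₀ the left endpoint) one has ∫u_n²/∫(u_n')² = (L/(nπ))² → 0, so a(u_n,u_n)/||u_n||_{H^1}² → 1. Hence the optimal constant is α = 1.
Therefore α = 1.


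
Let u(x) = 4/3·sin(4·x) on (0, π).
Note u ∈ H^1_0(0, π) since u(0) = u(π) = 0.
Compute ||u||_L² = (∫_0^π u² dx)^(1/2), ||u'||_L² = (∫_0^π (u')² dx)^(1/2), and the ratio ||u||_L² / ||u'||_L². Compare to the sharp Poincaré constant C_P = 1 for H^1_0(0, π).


||u||_L² / ||u'||_L² = 1/4 < C_P = 1.

u(x) = 4/3·sin(4·x), so u'(x) = 16*cos(4*x)/3.
Writing u(x) = A·sin(kπx/L) with A = 4/3 and k = 4, use ∫_0^L sin²(kπx/L) dx = L/2 and ∫_0^L cos²(kπx/L) dx = L/2.
u² = 16/9·sin²(4·x) and (u')² = 256/9·cos²(4·x), and each of sin², cos² integrates to L/2 = π/2 over (0, π).
∫_0^π u² dx = 8*π/9, so ||u||_L² = 2*sqrt(2)*sqrt(π)/3.
∫_0^π (u')² dx = 128*π/9, so ||u'||_L² = 8*sqrt(2)*sqrt(π)/3.
Ratio ||u||_L² / ||u'||_L² = 1/4.
Sharp Poincaré constant on H^1_0(0, π) is C_P = L/π = 1, achieved by sin(x).
This is the k = 4 harmonic; the ratio L/(kπ) is strictly less than C_P = L/π, consistent with the sharp inequality ||u||_L² ≤ C_P ||u'||_L².


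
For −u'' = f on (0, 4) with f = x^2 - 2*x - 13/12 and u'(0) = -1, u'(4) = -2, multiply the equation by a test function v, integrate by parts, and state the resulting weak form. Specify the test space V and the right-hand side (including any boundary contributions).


V = H^1(0, 4) (v unrestricted at boundary; u is determined up to an additive constant); weak form: ∫_0^4 u'v' dx = ∫_0^4 (x^2 - 2*x - 13/12) v dx − 2·v(4) + v(0) for all v ∈ V.

Multiply both sides by a test function v and integrate from 0 to 4:
  ∫_0^4 −u''(x) v(x) dx = ∫_0^4 f(x) v(x) dx.
Integrate the LHS by parts once:
  ∫_0^4 −u'' v dx = −[u'(x) v(x)]_0^4 + ∫_0^4 u'(x) v'(x) dx.
Thus ∫_0^4 u'(x) v'(x) dx = ∫_0^4 f(x) v(x) dx + [u'(x) v(x)]_0^4.
Choose V so that boundary terms are either known or forced to vanish.
u has inhomogeneous Neumann u'(0) = -1, u'(4) = -2. [u' v]_0^4 = (-2)·v(4) − (-1)·v(0) = − 2·v(4) + v(0). Take V = H^1(0, 4); boundary term becomes part of RHS.
Weak formulation: find u (satisfying any essential BC) such that ∫_0^4 u'(x) v'(x) dx = ∫_0^4 f v dx − 2·v(4) + v(0) for all v ∈ V (Neumann data are natural BCs: they enter the RHS as boundary terms).
Substituting f(x) = x^2 - 2*x - 13/12, the right-hand side is ∫_0^4 (x^2 - 2*x - 13/12) v dx − 2·v(4) + v(0).
Compatibility check (pure Neumann): taking v ≡ 1 ∈ V gives 0 = ∫_0^4 f dx + (-2) − (-1), i.e. ∫_0^4 f dx must equal u'(0) − u'(4) = 1. Indeed ∫_0^4 (x^2 - 2*x - 13/12) dx = 1, so the data are compatible. The solution is then unique only up to an additive constant (fix it e.g. by requiring ∫_0^4 u dx = 0).


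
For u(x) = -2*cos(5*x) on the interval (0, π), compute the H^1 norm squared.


||u||_{H^1(0,π)}^2 = 52*π

u'(x) = 10*sin(5*x).
Expand u² and (u')² and integrate term by term on (0, π), using: for integers n ≥ 1, ∫_0^π sin²(nx) dx = ∫_0^π cos²(nx) dx = π/2; for n ≠ n', ∫_0^π sin(nx)sin(n'x) dx = ∫_0^π cos(nx)cos(n'x) dx = 0; and by product-to-sum, ∫_0^π sin(nx)cos(n'x) dx = ½∫_0^π [sin((n+n')x) + sin((n−n')x)] dx, which is 0 when n+n' is even and 2n/(n²−n'²) when n+n' is odd (it need not vanish on (0, π)).
  u² squared terms: (-2)²·∫cos(5x)² dx = 4·π/2 = 2*π.
  So ∫_0^π u² dx = 2*π.
  (u')² squared terms: (10)²·∫sin(5x)² dx = 100·π/2 = 50*π.
  So ∫_0^π (u')² dx = 50*π.
||u||_{H^1}^2 = (2*π) + (50*π) = 52*π.


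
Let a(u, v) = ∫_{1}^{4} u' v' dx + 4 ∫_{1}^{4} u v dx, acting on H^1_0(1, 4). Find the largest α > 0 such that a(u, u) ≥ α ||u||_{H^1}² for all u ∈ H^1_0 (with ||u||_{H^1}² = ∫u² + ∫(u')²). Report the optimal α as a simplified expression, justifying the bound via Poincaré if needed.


α = 1

Coercivity of a(·,·) on H^1_0(1, 4) means a(u, u) ≥ α ||u||_{H^1}² for every u ∈ H^1_0.
The interval has length L = 3, and Poincaré/coercivity depend only on L. Here a(u, u) = ∫(u')² + (4)·∫u².
Here c = 4 ≥ 1, so a(u,u) = ∫(u')² + c∫u² ≥ ∫(u')² + ∫u² = ||u||_{H^1}², i.e. α = 1 works. No larger α is possible: a(u,u) ≥ α||u||_{H^1}² means (1−α)∫(u')² ≥ (α−c)∫u², and for the modes u_n = sin(nπ(x−x₀)/L) (x₀ the left endpoint) one has ∫u_n²/∫(u_n')² = (L/(nπ))² → 0, so a(u_n,u_n)/||u_n||_{H^1}² → 1. Hence the optimal constant is α = 1.
Therefore α = 1.


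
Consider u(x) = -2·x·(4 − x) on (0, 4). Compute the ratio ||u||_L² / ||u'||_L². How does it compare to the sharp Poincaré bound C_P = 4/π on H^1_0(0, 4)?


||u||_L² / ||u'||_L² = 2*sqrt(10)/5 < C_P = 4/π.

u(x) = -2·x·(4 − x), so u'(x) = 4*x - 8.
u(x) = -2·x·(4 − x) vanishes at x = 0 and x = 4, so u ∈ H^1_0(0, 4). Differentiate via the product rule and integrate the resulting polynomials term by term.
  ∫_0^4 u² dx = ∫_0^4 (4*x^4 - 32*x^3 + 64*x^2) dx. Term by term:
    ∫_0^4 4*x^4 dx = 4096/5;  ∫_0^4 -32*x^3 dx = -2048;  ∫_0^4 64*x^2 dx = 4096/3.
  Sum: 4096/5 − 2048 + 4096/3 = 2048/15.
  ∫_0^4 (u')² dx = ∫_0^4 (16*x^2 - 64*x + 64) dx. Term by term:
    ∫_0^4 16*x^2 dx = 1024/3;  ∫_0^4 -64*x dx = -512;  ∫_0^4 64 dx = 256.
  Sum: 1024/3 − 512 + 256 = 256/3.
∫_0^4 u² dx = 2048/15, so ||u||_L² = 32*sqrt(30)/15.
∫_0^4 (u')² dx = 256/3, so ||u'||_L² = 16*sqrt(3)/3.
Ratio ||u||_L² / ||u'||_L² = 2*sqrt(10)/5.
Sharp Poincaré constant on H^1_0(0, 4) is C_P = L/π = 4/π, achieved by sin(π/4·x).
A polynomial bump cannot attain the sharp Poincaré constant (only the first sine eigenfunction does), so the ratio is strictly less than C_P, consistent with ||u||_L² ≤ C_P ||u'||_L².


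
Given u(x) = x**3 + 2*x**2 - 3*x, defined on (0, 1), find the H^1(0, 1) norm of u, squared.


||u||_{H^1}^2 = 159/35

The H^1 norm (squared) on an interval (0, L) is
  ||u||_{H^1}^2 = ∫_0^L u(x)^2 dx + ∫_0^L u'(x)^2 dx.
Compute u'(x) = 3*x**2 + 4*x - 3.
Then u(x)^2 = x**6 + 4*x**5 - 2*x**4 - 12*x**3 + 9*x**2 and u'(x)^2 = 9*x**4 + 24*x**3 - 2*x**2 - 24*x + 9.
Integrate each monomial from 0 to 1 using ∫_0^1 c·x^n dx = c·1^(n+1)/(n+1):
  ∫_0^1 u(x)^2 dx = ∫_0^1 (x^6 + 4*x^5 - 2*x^4 - 12*x^3 + 9*x^2) dx. Term by term:
    ∫_0^1 x^6 dx = 1/7;  ∫_0^1 4*x^5 dx = 2/3;  ∫_0^1 -2*x^4 dx = -2/5;
    ∫_0^1 -12*x^3 dx = -3;  ∫_0^1 9*x^2 dx = 3.
  Sum: 1/7 + 2/3 − 2/5 − 3 + 3 = 43/105.
  ∫_0^1 u'(x)^2 dx = ∫_0^1 (9*x^4 + 24*x^3 - 2*x^2 - 24*x + 9) dx. Term by term:
    ∫_0^1 9*x^4 dx = 9/5;  ∫_0^1 24*x^3 dx = 6;  ∫_0^1 -2*x^2 dx = -2/3;
    ∫_0^1 -24*x dx = -12;  ∫_0^1 9 dx = 9.
  Sum: 9/5 + 6 − 2/3 − 12 + 9 = 62/15.
Adding: ||u||_{H^1}^2 = 43/105 + 62/15 = 159/35.


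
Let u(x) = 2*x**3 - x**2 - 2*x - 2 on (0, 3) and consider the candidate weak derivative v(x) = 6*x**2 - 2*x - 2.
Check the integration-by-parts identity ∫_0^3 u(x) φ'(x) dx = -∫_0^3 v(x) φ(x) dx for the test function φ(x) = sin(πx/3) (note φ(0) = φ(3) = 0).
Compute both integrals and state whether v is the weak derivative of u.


LHS = -132/π + 648/π^3, RHS = -132/π + 648/π^3. Yes, v = u' weakly.

u(x) = 2*x**3 - x**2 - 2*x - 2, classical derivative u'(x) = 6*x**2 - 2*x - 2.
φ(x) = sin(πx/3), so φ'(x) = π*cos(π*x/3)/3.
Note φ(0) = φ(3) = 0, so the boundary term u·φ vanishes.
LHS = ∫_0^3 u(x) φ'(x) dx = ∫_0^3 (2*π*x^3*cos(π*x/3)/3 - π*x^2*cos(π*x/3)/3 - 2*π*x*cos(π*x/3)/3 - 2*π*cos(π*x/3)/3) dx. Term by term:
  ∫_0^3 -2*π*cos(π*x/3)/3 dx = 0;  ∫_0^3 -2*π*x*cos(π*x/3)/3 dx = 12/π;  ∫_0^3 -π*x^2*cos(π*x/3)/3 dx = 18/π;
  ∫_0^3 2*π*x^3*cos(π*x/3)/3 dx = -162/π + 648/π^3.
Sum: 0 + 12/π + 18/π + -162/π + 648/π^3 = -132/π + 648/π^3.
So LHS = -132/π + 648/π^3.
∫_0^3 v(x) φ(x) dx = ∫_0^3 (6*x^2*sin(π*x/3) - 2*x*sin(π*x/3) - 2*sin(π*x/3)) dx. Term by term:
  ∫_0^3 -2*sin(π*x/3) dx = -12/π;  ∫_0^3 -2*x*sin(π*x/3) dx = -18/π;  ∫_0^3 6*x^2*sin(π*x/3) dx = -648/π^3 + 162/π.
Sum: -12/π − 18/π + -648/π^3 + 162/π = -648/π^3 + 132/π.
So RHS = -∫_0^3 v(x) φ(x) dx = -132/π + 648/π^3.
LHS = RHS, so the identity holds for this test φ.
Moreover u is smooth here and v(x) = u'(x) = 6*x**2 - 2*x - 2 pointwise, so the identity holds for every test function. Hence v is the weak derivative of u.


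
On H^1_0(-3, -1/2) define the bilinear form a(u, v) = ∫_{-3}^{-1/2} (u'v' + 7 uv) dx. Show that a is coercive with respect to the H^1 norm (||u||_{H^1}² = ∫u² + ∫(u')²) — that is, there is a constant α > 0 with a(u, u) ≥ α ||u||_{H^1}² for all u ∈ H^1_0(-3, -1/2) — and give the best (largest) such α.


α = 1

Coercivity of a(·,·) on H^1_0(-3, -1/2) means a(u, u) ≥ α ||u||_{H^1}² for every u ∈ H^1_0.
The interval has length L = 5/2, and Poincaré/coercivity depend only on L. Here a(u, u) = ∫(u')² + (7)·∫u².
Here c = 7 ≥ 1, so a(u,u) = ∫(u')² + c∫u² ≥ ∫(u')² + ∫u² = ||u||_{H^1}², i.e. α = 1 works. No larger α is possible: a(u,u) ≥ α||u||_{H^1}² means (1−α)∫(u')² ≥ (α−c)∫u², and for the modes u_n = sin(nπ(x−x₀)/L) (x₀ the left endpoint) one has ∫u_n²/∫(u_n')² = (L/(nπ))² → 0, so a(u_n,u_n)/||u_n||_{H^1}² → 1. Hence the optimal constant is α = 1.
Therefore α = 1.


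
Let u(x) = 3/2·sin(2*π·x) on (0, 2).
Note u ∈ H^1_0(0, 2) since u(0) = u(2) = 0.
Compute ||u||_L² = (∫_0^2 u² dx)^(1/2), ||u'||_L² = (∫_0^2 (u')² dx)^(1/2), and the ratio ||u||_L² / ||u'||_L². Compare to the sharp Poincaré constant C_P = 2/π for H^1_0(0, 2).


||u||_L² / ||u'||_L² = 1/(2*π) < C_P = 2/π.

u(x) = 3/2·sin(2*π·x), so u'(x) = 3*π*cos(2*π*x).
Writing u(x) = A·sin(kπx/L) with A = 3/2 and k = 4, use ∫_0^L sin²(kπx/L) dx = L/2 and ∫_0^L cos²(kπx/L) dx = L/2.
u² = 9/4·sin²(2*π·x) and (u')² = 9*π^2·cos²(2*π·x), and each of sin², cos² integrates to L/2 = 1 over (0, 2).
∫_0^2 u² dx = 9/4, so ||u||_L² = 3/2.
∫_0^2 (u')² dx = 9*π^2, so ||u'||_L² = 3*π.
Ratio ||u||_L² / ||u'||_L² = 1/(2*π).
Sharp Poincaré constant on H^1_0(0, 2) is C_P = L/π = 2/π, achieved by sin(π/2·x).
This is the k = 4 harmonic; the ratio L/(kπ) is strictly less than C_P = L/π, consistent with the sharp inequality ||u||_L² ≤ C_P ||u'||_L².


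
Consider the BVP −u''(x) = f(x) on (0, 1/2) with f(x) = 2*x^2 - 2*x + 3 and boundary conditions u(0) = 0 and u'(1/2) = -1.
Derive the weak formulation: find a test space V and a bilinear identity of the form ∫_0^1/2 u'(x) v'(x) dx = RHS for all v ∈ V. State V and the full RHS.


V = {v ∈ H^1(0, 1/2) : v(0) = 0} (test functions vanish at x = 0 where u is specified); weak form: ∫_0^1/2 u'v' dx = ∫_0^1/2 (2*x^2 - 2*x + 3) v dx − v(1/2) for all v ∈ V.

Multiply both sides by a test function v and integrate from 0 to 1/2:
  ∫_0^1/2 −u''(x) v(x) dx = ∫_0^1/2 f(x) v(x) dx.
Integrate the LHS by parts once:
  ∫_0^1/2 −u'' v dx = −[u'(x) v(x)]_0^1/2 + ∫_0^1/2 u'(x) v'(x) dx.
Thus ∫_0^1/2 u'(x) v'(x) dx = ∫_0^1/2 f(x) v(x) dx + [u'(x) v(x)]_0^1/2.
Choose V so that boundary terms are either known or forced to vanish.
Mixed BC: u(0) = 0 (Dirichlet) and u'(1/2) = -1 (Neumann). Define V = {v ∈ H^1(0, 1/2) : v(0) = 0}. Then [u' v]_0^1/2 = u'(1/2)·v(1/2) − u'(0)·0 = − v(1/2).
Weak formulation: find u (satisfying any essential BC) such that ∫_0^1/2 u'(x) v'(x) dx = ∫_0^1/2 f v dx − v(1/2) for all v ∈ V (Dirichlet at 0 absorbed into V; Neumann datum at x = 1/2 contributes the boundary term).
Substituting f(x) = 2*x^2 - 2*x + 3, the right-hand side is ∫_0^1/2 (2*x^2 - 2*x + 3) v dx − v(1/2).


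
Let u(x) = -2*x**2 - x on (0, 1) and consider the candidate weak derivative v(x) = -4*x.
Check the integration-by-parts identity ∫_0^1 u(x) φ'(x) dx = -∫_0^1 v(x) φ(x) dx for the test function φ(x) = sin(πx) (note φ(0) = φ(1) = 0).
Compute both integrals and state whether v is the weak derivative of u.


LHS = 6/π, RHS = 4/π. No, v is not the weak derivative of u.

u(x) = -2*x**2 - x, classical derivative u'(x) = -4*x - 1.
φ(x) = sin(πx), so φ'(x) = π*cos(π*x).
Note φ(0) = φ(1) = 0, so the boundary term u·φ vanishes.
LHS = ∫_0^1 u(x) φ'(x) dx = ∫_0^1 (-2*π*x^2*cos(π*x) - π*x*cos(π*x)) dx. Term by term:
  ∫_0^1 -π*x*cos(π*x) dx = 2/π;  ∫_0^1 -2*π*x^2*cos(π*x) dx = 4/π.
Sum: 2/π + 4/π = 6/π.
So LHS = 6/π.
∫_0^1 v(x) φ(x) dx = ∫_0^1 (-4*x*sin(π*x)) dx. Term by term:
  ∫_0^1 -4*x*sin(π*x) dx = -4/π.
So RHS = -∫_0^1 v(x) φ(x) dx = 4/π.
LHS − RHS = 2/π ≠ 0, so the identity fails.
(For a valid weak derivative the identity must hold for EVERY test function, in particular this one. The failure shows v is NOT the weak derivative of u.)
Correct weak derivative would be u'(x) = -4*x - 1.


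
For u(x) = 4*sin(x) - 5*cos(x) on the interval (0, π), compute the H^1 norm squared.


||u||_{H^1(0,π)}^2 = 41*π

u'(x) = 5*sin(x) + 4*cos(x).
Expand u² and (u')² and integrate term by term on (0, π), using: for integers n ≥ 1, ∫_0^π sin²(nx) dx = ∫_0^π cos²(nx) dx = π/2; for n ≠ n', ∫_0^π sin(nx)sin(n'x) dx = ∫_0^π cos(nx)cos(n'x) dx = 0; and by product-to-sum, ∫_0^π sin(nx)cos(n'x) dx = ½∫_0^π [sin((n+n')x) + sin((n−n')x)] dx, which is 0 when n+n' is even and 2n/(n²−n'²) when n+n' is odd (it need not vanish on (0, π)).
  u² squared terms: (-5)²·∫cos(x)² dx = 25·π/2 = 25*π/2;  (4)²·∫sin(x)² dx = 16·π/2 = 8*π.
  u² cross terms: 2·(-5)·(4)·∫cos(x)·sin(x) dx = -40·(0) = 0.
  So ∫_0^π u² dx = 25*π/2 + 8*π + 0 = 41*π/2.
  (u')² squared terms: (4)²·∫cos(x)² dx = 16·π/2 = 8*π;  (5)²·∫sin(x)² dx = 25·π/2 = 25*π/2.
  (u')² cross terms: 2·(4)·(5)·∫cos(x)·sin(x) dx = 40·(0) = 0.
  So ∫_0^π (u')² dx = 8*π + 25*π/2 + 0 = 41*π/2.
||u||_{H^1}^2 = (41*π/2) + (41*π/2) = 41*π.


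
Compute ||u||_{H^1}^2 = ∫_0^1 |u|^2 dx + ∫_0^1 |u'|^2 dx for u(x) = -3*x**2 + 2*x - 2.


||u||_{H^1}^2 = 122/15

The H^1 norm (squared) on an interval (0, L) is
  ||u||_{H^1}^2 = ∫_0^L u(x)^2 dx + ∫_0^L u'(x)^2 dx.
Compute u'(x) = 2 - 6*x.
Then u(x)^2 = 9*x**4 - 12*x**3 + 16*x**2 - 8*x + 4 and u'(x)^2 = 36*x**2 - 24*x + 4.
Integrate each monomial from 0 to 1 using ∫_0^1 c·x^n dx = c·1^(n+1)/(n+1):
  ∫_0^1 u(x)^2 dx = ∫_0^1 (9*x^4 - 12*x^3 + 16*x^2 - 8*x + 4) dx. Term by term:
    ∫_0^1 9*x^4 dx = 9/5;  ∫_0^1 -12*x^3 dx = -3;  ∫_0^1 16*x^2 dx = 16/3;
    ∫_0^1 -8*x dx = -4;  ∫_0^1 4 dx = 4.
  Sum: 9/5 − 3 + 16/3 − 4 + 4 = 62/15.
  ∫_0^1 u'(x)^2 dx = ∫_0^1 (36*x^2 - 24*x + 4) dx. Term by term:
    ∫_0^1 36*x^2 dx = 12;  ∫_0^1 -24*x dx = -12;  ∫_0^1 4 dx = 4.
  Sum: 12 − 12 + 4 = 4.
Adding: ||u||_{H^1}^2 = 62/15 + 4 = 122/15.


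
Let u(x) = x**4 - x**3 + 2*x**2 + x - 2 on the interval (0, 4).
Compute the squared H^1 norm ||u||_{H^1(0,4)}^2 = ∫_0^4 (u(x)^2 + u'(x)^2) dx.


||u||_{H^1}^2 = 2328164/45

The H^1 norm (squared) on an interval (0, L) is
  ||u||_{H^1}^2 = ∫_0^L u(x)^2 dx + ∫_0^L u'(x)^2 dx.
Compute u'(x) = 4*x**3 - 3*x**2 + 4*x + 1.
Then u(x)^2 = x**8 - 2*x**7 + 5*x**6 - 2*x**5 - 2*x**4 + 8*x**3 - 7*x**2 - 4*x + 4 and u'(x)^2 = 16*x**6 - 24*x**5 + 41*x**4 - 16*x**3 + 10*x**2 + 8*x + 1.
Integrate each monomial from 0 to 4 using ∫_0^4 c·x^n dx = c·4^(n+1)/(n+1):
  ∫_0^4 u(x)^2 dx = ∫_0^4 (x^8 - 2*x^7 + 5*x^6 - 2*x^5 - 2*x^4 + 8*x^3 - 7*x^2 - 4*x + 4) dx. Term by term:
    ∫_0^4 x^8 dx = 262144/9;  ∫_0^4 -2*x^7 dx = -16384;  ∫_0^4 5*x^6 dx = 81920/7;
    ∫_0^4 -2*x^5 dx = -4096/3;  ∫_0^4 -2*x^4 dx = -2048/5;  ∫_0^4 8*x^3 dx = 512;
    ∫_0^4 -7*x^2 dx = -448/3;  ∫_0^4 -4*x dx = -32;  ∫_0^4 4 dx = 16.
  Sum: 262144/9 − 16384 + 81920/7 − 4096/3 − 2048/5 + 512 − 448/3 − 32 + 16 = 7250576/315.
  ∫_0^4 u'(x)^2 dx = ∫_0^4 (16*x^6 - 24*x^5 + 41*x^4 - 16*x^3 + 10*x^2 + 8*x + 1) dx. Term by term:
    ∫_0^4 16*x^6 dx = 262144/7;  ∫_0^4 -24*x^5 dx = -16384;  ∫_0^4 41*x^4 dx = 41984/5;
    ∫_0^4 -16*x^3 dx = -1024;  ∫_0^4 10*x^2 dx = 640/3;  ∫_0^4 8*x dx = 64;
    ∫_0^4 1 dx = 4.
  Sum: 262144/7 − 16384 + 41984/5 − 1024 + 640/3 + 64 + 4 = 3015524/105.
Adding: ||u||_{H^1}^2 = 7250576/315 + 3015524/105 = 2328164/45.


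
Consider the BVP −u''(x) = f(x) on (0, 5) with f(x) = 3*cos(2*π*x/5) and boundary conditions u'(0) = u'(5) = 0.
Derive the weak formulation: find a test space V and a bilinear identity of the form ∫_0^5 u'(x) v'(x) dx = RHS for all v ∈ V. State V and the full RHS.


V = H^1(0, 5) (no boundary constraint on v; u is determined up to an additive constant); weak form: ∫_0^5 u'v' dx = ∫_0^5 (3*cos(2*π*x/5)) v dx for all v ∈ V.

Multiply both sides by a test function v and integrate from 0 to 5:
  ∫_0^5 −u''(x) v(x) dx = ∫_0^5 f(x) v(x) dx.
Integrate the LHS by parts once:
  ∫_0^5 −u'' v dx = −[u'(x) v(x)]_0^5 + ∫_0^5 u'(x) v'(x) dx.
Thus ∫_0^5 u'(x) v'(x) dx = ∫_0^5 f(x) v(x) dx + [u'(x) v(x)]_0^5.
Choose V so that boundary terms are either known or forced to vanish.
u has homogeneous Neumann: u'(0) = u'(5) = 0. So [u' v]_0^5 = 0·v(5) − 0·v(0) = 0 for any v; take V = H^1(0, 5).
Weak formulation: find u (satisfying any essential BC) such that ∫_0^5 u'(x) v'(x) dx = ∫_0^5 f v dx for all v ∈ V (homogeneous Neumann, so boundary terms vanish).
Substituting f(x) = 3*cos(2*π*x/5), the right-hand side is ∫_0^5 (3*cos(2*π*x/5)) v dx.
Compatibility check (pure Neumann): taking v ≡ 1 ∈ V gives 0 = ∫_0^5 f dx + (0) − (0), i.e. ∫_0^5 f dx must equal u'(0) − u'(5) = 0. Indeed ∫_0^5 (3*cos(2*π*x/5)) dx = 0, so the data are compatible. The solution is then unique only up to an additive constant (fix it e.g. by requiring ∫_0^5 u dx = 0).


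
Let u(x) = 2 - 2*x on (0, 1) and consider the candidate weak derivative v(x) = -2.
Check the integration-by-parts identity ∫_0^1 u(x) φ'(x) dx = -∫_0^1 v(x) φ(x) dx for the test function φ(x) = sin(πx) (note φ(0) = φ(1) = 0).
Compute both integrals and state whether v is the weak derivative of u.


LHS = 4/π, RHS = 4/π. Yes, v = u' weakly.

u(x) = 2 - 2*x, classical derivative u'(x) = -2.
φ(x) = sin(πx), so φ'(x) = π*cos(π*x).
Note φ(0) = φ(1) = 0, so the boundary term u·φ vanishes.
LHS = ∫_0^1 u(x) φ'(x) dx = ∫_0^1 (-2*π*x*cos(π*x) + 2*π*cos(π*x)) dx. Term by term:
  ∫_0^1 2*π*cos(π*x) dx = 0;  ∫_0^1 -2*π*x*cos(π*x) dx = 4/π.
Sum: 0 + 4/π = 4/π.
So LHS = 4/π.
∫_0^1 v(x) φ(x) dx = ∫_0^1 (-2*sin(π*x)) dx. Term by term:
  ∫_0^1 -2*sin(π*x) dx = -4/π.
So RHS = -∫_0^1 v(x) φ(x) dx = 4/π.
LHS = RHS, so the identity holds for this test φ.
Moreover u is smooth here and v(x) = u'(x) = -2 pointwise, so the identity holds for every test function. Hence v is the weak derivative of u.


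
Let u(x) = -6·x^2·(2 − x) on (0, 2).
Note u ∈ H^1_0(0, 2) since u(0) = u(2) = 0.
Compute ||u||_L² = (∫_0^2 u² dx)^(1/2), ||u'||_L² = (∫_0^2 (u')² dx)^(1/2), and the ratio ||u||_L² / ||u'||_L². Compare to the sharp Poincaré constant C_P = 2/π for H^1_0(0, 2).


||u||_L² / ||u'||_L² = sqrt(14)/7 < C_P = 2/π.

u(x) = -6·x^2·(2 − x), so u'(x) = 6*x*(3*x - 4).
u(x) = -6·x^2·(2 − x) vanishes at x = 0 and x = 2, so u ∈ H^1_0(0, 2). Differentiate via the product rule and integrate the resulting polynomials term by term.
  ∫_0^2 u² dx = ∫_0^2 (36*x^6 - 144*x^5 + 144*x^4) dx. Term by term:
    ∫_0^2 36*x^6 dx = 4608/7;  ∫_0^2 -144*x^5 dx = -1536;  ∫_0^2 144*x^4 dx = 4608/5.
  Sum: 4608/7 − 1536 + 4608/5 = 1536/35.
  ∫_0^2 (u')² dx = ∫_0^2 (324*x^4 - 864*x^3 + 576*x^2) dx. Term by term:
    ∫_0^2 324*x^4 dx = 10368/5;  ∫_0^2 -864*x^3 dx = -3456;  ∫_0^2 576*x^2 dx = 1536.
  Sum: 10368/5 − 3456 + 1536 = 768/5.
∫_0^2 u² dx = 1536/35, so ||u||_L² = 16*sqrt(210)/35.
∫_0^2 (u')² dx = 768/5, so ||u'||_L² = 16*sqrt(15)/5.
Ratio ||u||_L² / ||u'||_L² = sqrt(14)/7.
Sharp Poincaré constant on H^1_0(0, 2) is C_P = L/π = 2/π, achieved by sin(π/2·x).
A polynomial bump cannot attain the sharp Poincaré constant (only the first sine eigenfunction does), so the ratio is strictly less than C_P, consistent with ||u||_L² ≤ C_P ||u'||_L².


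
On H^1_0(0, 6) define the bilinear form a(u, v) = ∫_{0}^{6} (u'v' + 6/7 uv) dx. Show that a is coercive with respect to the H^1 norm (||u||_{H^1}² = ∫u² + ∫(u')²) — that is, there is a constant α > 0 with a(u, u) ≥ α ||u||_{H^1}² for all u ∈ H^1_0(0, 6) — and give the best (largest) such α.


α = (π^2 + 216/7)/(π^2 + 36)

Coercivity of a(·,·) on H^1_0(0, 6) means a(u, u) ≥ α ||u||_{H^1}² for every u ∈ H^1_0.
The interval has length L = 6, and Poincaré/coercivity depend only on L. Here a(u, u) = ∫(u')² + (6/7)·∫u².
Here 0 < c = 6/7 < 1. The condition a(u,u) ≥ α||u||_{H^1}² reads (1−α)∫(u')² ≥ (α−c)∫u². Any admissible α is ≤ 1 (rapidly oscillating u have ∫u²/∫(u')² → 0), and α = 1 would force 0 ≥ (1−c)∫u², impossible since c < 1; so 1−α > 0. By the sharp Poincaré inequality on H^1_0 of an interval of length L, ∫(u')² ≥ (π/L)²∫u² with equality for the first sine mode sin(π(x−x₀)/L) (x₀ the left endpoint), so the inequality holds for all u iff (1−α)(π/L)² ≥ α − c, i.e. α ≤ ((π/L)² + c)/((π/L)² + 1) = (1 + c(L/π)²)/(1 + (L/π)²). With (π/L)² = π^2/36 and c = 6/7, the largest admissible constant is α = ((π/L)² + c)/((π/L)² + 1).
Simplifying, α = (π^2 + 216/7)/(π^2 + 36).


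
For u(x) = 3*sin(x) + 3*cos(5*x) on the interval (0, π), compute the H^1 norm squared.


||u||_{H^1(0,π)}^2 = 126*π

u'(x) = -15*sin(5*x) + 3*cos(x).
Expand u² and (u')² and integrate term by term on (0, π), using: for integers n ≥ 1, ∫_0^π sin²(nx) dx = ∫_0^π cos²(nx) dx = π/2; for n ≠ n', ∫_0^π sin(nx)sin(n'x) dx = ∫_0^π cos(nx)cos(n'x) dx = 0; and by product-to-sum, ∫_0^π sin(nx)cos(n'x) dx = ½∫_0^π [sin((n+n')x) + sin((n−n')x)] dx, which is 0 when n+n' is even and 2n/(n²−n'²) when n+n' is odd (it need not vanish on (0, π)).
  u² squared terms: (3)²·∫cos(5x)² dx = 9·π/2 = 9*π/2;  (3)²·∫sin(x)² dx = 9·π/2 = 9*π/2.
  u² cross terms: 2·(3)·(3)·∫cos(5x)·sin(x) dx = 18·(0) = 0.
  So ∫_0^π u² dx = 9*π/2 + 9*π/2 + 0 = 9*π.
  (u')² squared terms: (-15)²·∫sin(5x)² dx = 225·π/2 = 225*π/2;  (3)²·∫cos(x)² dx = 9·π/2 = 9*π/2.
  (u')² cross terms: 2·(-15)·(3)·∫sin(5x)·cos(x) dx = -90·(0) = 0.
  So ∫_0^π (u')² dx = 225*π/2 + 9*π/2 + 0 = 117*π.
||u||_{H^1}^2 = (9*π) + (117*π) = 126*π.


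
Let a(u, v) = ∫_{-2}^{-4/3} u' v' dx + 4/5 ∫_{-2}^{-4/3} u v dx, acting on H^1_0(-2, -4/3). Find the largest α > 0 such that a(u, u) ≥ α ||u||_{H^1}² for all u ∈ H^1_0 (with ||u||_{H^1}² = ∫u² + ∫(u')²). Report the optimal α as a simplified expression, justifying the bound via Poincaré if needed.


α = (16 + 45*π^2)/(5*(4 + 9*π^2))

Coercivity of a(·,·) on H^1_0(-2, -4/3) means a(u, u) ≥ α ||u||_{H^1}² for every u ∈ H^1_0.
The interval has length L = 2/3, and Poincaré/coercivity depend only on L. Here a(u, u) = ∫(u')² + (4/5)·∫u².
Here 0 < c = 4/5 < 1. The condition a(u,u) ≥ α||u||_{H^1}² reads (1−α)∫(u')² ≥ (α−c)∫u². Any admissible α is ≤ 1 (rapidly oscillating u have ∫u²/∫(u')² → 0), and α = 1 would force 0 ≥ (1−c)∫u², impossible since c < 1; so 1−α > 0. By the sharp Poincaré inequality on H^1_0 of an interval of length L, ∫(u')² ≥ (π/L)²∫u² with equality for the first sine mode sin(π(x−x₀)/L) (x₀ the left endpoint), so the inequality holds for all u iff (1−α)(π/L)² ≥ α − c, i.e. α ≤ ((π/L)² + c)/((π/L)² + 1) = (1 + c(L/π)²)/(1 + (L/π)²). With (π/L)² = 9*π^2/4 and c = 4/5, the largest admissible constant is α = ((π/L)² + c)/((π/L)² + 1).
Simplifying, α = (16 + 45*π^2)/(5*(4 + 9*π^2)).


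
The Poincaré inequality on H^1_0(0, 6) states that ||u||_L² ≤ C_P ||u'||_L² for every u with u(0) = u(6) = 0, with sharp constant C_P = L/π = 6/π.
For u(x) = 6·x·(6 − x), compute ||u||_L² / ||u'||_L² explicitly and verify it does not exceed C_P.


||u||_L² / ||u'||_L² = 3*sqrt(10)/5 < C_P = 6/π.

u(x) = 6·x·(6 − x), so u'(x) = 36 - 12*x.
u(x) = 6·x·(6 − x) vanishes at x = 0 and x = 6, so u ∈ H^1_0(0, 6). Differentiate via the product rule and integrate the resulting polynomials term by term.
  ∫_0^6 u² dx = ∫_0^6 (36*x^4 - 432*x^3 + 1296*x^2) dx. Term by term:
    ∫_0^6 36*x^4 dx = 279936/5;  ∫_0^6 -432*x^3 dx = -139968;  ∫_0^6 1296*x^2 dx = 93312.
  Sum: 279936/5 − 139968 + 93312 = 46656/5.
  ∫_0^6 (u')² dx = ∫_0^6 (144*x^2 - 864*x + 1296) dx. Term by term:
    ∫_0^6 144*x^2 dx = 10368;  ∫_0^6 -864*x dx = -15552;  ∫_0^6 1296 dx = 7776.
  Sum: 10368 − 15552 + 7776 = 2592.
∫_0^6 u² dx = 46656/5, so ||u||_L² = 216*sqrt(5)/5.
∫_0^6 (u')² dx = 2592, so ||u'||_L² = 36*sqrt(2).
Ratio ||u||_L² / ||u'||_L² = 3*sqrt(10)/5.
Sharp Poincaré constant on H^1_0(0, 6) is C_P = L/π = 6/π, achieved by sin(π/6·x).
A polynomial bump cannot attain the sharp Poincaré constant (only the first sine eigenfunction does), so the ratio is strictly less than C_P, consistent with ||u||_L² ≤ C_P ||u'||_L².


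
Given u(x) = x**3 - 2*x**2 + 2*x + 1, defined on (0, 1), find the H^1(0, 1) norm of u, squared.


||u||_{H^1}^2 = 779/210

The H^1 norm (squared) on an interval (0, L) is
  ||u||_{H^1}^2 = ∫_0^L u(x)^2 dx + ∫_0^L u'(x)^2 dx.
Compute u'(x) = 3*x**2 - 4*x + 2.
Then u(x)^2 = x**6 - 4*x**5 + 8*x**4 - 6*x**3 + 4*x + 1 and u'(x)^2 = 9*x**4 - 24*x**3 + 28*x**2 - 16*x + 4.
Integrate each monomial from 0 to 1 using ∫_0^1 c·x^n dx = c·1^(n+1)/(n+1):
  ∫_0^1 u(x)^2 dx = ∫_0^1 (x^6 - 4*x^5 + 8*x^4 - 6*x^3 + 4*x + 1) dx. Term by term:
    ∫_0^1 x^6 dx = 1/7;  ∫_0^1 -4*x^5 dx = -2/3;  ∫_0^1 8*x^4 dx = 8/5;
    ∫_0^1 -6*x^3 dx = -3/2;  ∫_0^1 4*x dx = 2;  ∫_0^1 1 dx = 1.
  Sum: 1/7 − 2/3 + 8/5 − 3/2 + 2 + 1 = 541/210.
  ∫_0^1 u'(x)^2 dx = ∫_0^1 (9*x^4 - 24*x^3 + 28*x^2 - 16*x + 4) dx. Term by term:
    ∫_0^1 9*x^4 dx = 9/5;  ∫_0^1 -24*x^3 dx = -6;  ∫_0^1 28*x^2 dx = 28/3;
    ∫_0^1 -16*x dx = -8;  ∫_0^1 4 dx = 4.
  Sum: 9/5 − 6 + 28/3 − 8 + 4 = 17/15.
Adding: ||u||_{H^1}^2 = 541/210 + 17/15 = 779/210.


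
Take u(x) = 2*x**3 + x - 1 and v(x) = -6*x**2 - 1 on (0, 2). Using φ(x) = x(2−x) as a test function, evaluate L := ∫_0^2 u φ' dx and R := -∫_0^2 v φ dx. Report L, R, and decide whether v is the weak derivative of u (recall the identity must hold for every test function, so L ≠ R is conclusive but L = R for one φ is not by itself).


LHS = -164/15, RHS = 164/15. No, v is not the weak derivative of u.

u(x) = 2*x**3 + x - 1, classical derivative u'(x) = 6*x**2 + 1.
φ(x) = x(2−x), so φ'(x) = 2 - 2*x.
Note φ(0) = φ(2) = 0, so the boundary term u·φ vanishes.
LHS = ∫_0^2 u(x) φ'(x) dx = ∫_0^2 (-4*x^4 + 4*x^3 - 2*x^2 + 4*x - 2) dx. Term by term:
  ∫_0^2 -4*x^4 dx = -128/5;  ∫_0^2 4*x^3 dx = 16;  ∫_0^2 -2*x^2 dx = -16/3;
  ∫_0^2 4*x dx = 8;  ∫_0^2 -2 dx = -4.
Sum: -128/5 + 16 − 16/3 + 8 − 4 = -164/15.
So LHS = -164/15.
∫_0^2 v(x) φ(x) dx = ∫_0^2 (6*x^4 - 12*x^3 + x^2 - 2*x) dx. Term by term:
  ∫_0^2 6*x^4 dx = 192/5;  ∫_0^2 -12*x^3 dx = -48;  ∫_0^2 x^2 dx = 8/3;
  ∫_0^2 -2*x dx = -4.
Sum: 192/5 − 48 + 8/3 − 4 = -164/15.
So RHS = -∫_0^2 v(x) φ(x) dx = 164/15.
LHS − RHS = -328/15 ≠ 0, so the identity fails.
(For a valid weak derivative the identity must hold for EVERY test function, in particular this one. The failure shows v is NOT the weak derivative of u.)
Correct weak derivative would be u'(x) = 6*x**2 + 1.


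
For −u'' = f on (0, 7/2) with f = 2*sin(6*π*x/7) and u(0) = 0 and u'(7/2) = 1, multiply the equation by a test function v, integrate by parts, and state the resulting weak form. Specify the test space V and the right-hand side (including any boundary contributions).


V = {v ∈ H^1(0, 7/2) : v(0) = 0} (test functions vanish at x = 0 where u is specified); weak form: ∫_0^7/2 u'v' dx = ∫_0^7/2 (2*sin(6*π*x/7)) v dx + v(7/2) for all v ∈ V.

Multiply both sides by a test function v and integrate from 0 to 7/2:
  ∫_0^7/2 −u''(x) v(x) dx = ∫_0^7/2 f(x) v(x) dx.
Integrate the LHS by parts once:
  ∫_0^7/2 −u'' v dx = −[u'(x) v(x)]_0^7/2 + ∫_0^7/2 u'(x) v'(x) dx.
Thus ∫_0^7/2 u'(x) v'(x) dx = ∫_0^7/2 f(x) v(x) dx + [u'(x) v(x)]_0^7/2.
Choose V so that boundary terms are either known or forced to vanish.
Mixed BC: u(0) = 0 (Dirichlet) and u'(7/2) = 1 (Neumann). Define V = {v ∈ H^1(0, 7/2) : v(0) = 0}. Then [u' v]_0^7/2 = u'(7/2)·v(7/2) − u'(0)·0 = v(7/2).
Weak formulation: find u (satisfying any essential BC) such that ∫_0^7/2 u'(x) v'(x) dx = ∫_0^7/2 f v dx + v(7/2) for all v ∈ V (Dirichlet at 0 absorbed into V; Neumann datum at x = 7/2 contributes the boundary term).
Substituting f(x) = 2*sin(6*π*x/7), the right-hand side is ∫_0^7/2 (2*sin(6*π*x/7)) v dx + v(7/2).


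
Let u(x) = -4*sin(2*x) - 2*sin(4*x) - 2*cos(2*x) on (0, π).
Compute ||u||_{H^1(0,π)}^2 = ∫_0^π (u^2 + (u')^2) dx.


||u||_{H^1(0,π)}^2 = 84*π

u'(x) = 4*sin(2*x) - 8*cos(2*x) - 8*cos(4*x).
Expand u² and (u')² and integrate term by term on (0, π), using: for integers n ≥ 1, ∫_0^π sin²(nx) dx = ∫_0^π cos²(nx) dx = π/2; for n ≠ n', ∫_0^π sin(nx)sin(n'x) dx = ∫_0^π cos(nx)cos(n'x) dx = 0; and by product-to-sum, ∫_0^π sin(nx)cos(n'x) dx = ½∫_0^π [sin((n+n')x) + sin((n−n')x)] dx, which is 0 when n+n' is even and 2n/(n²−n'²) when n+n' is odd (it need not vanish on (0, π)).
  u² squared terms: (-4)²·∫sin(2x)² dx = 16·π/2 = 8*π;  (-2)²·∫cos(2x)² dx = 4·π/2 = 2*π;  (-2)²·∫sin(4x)² dx = 4·π/2 = 2*π.
  u² cross terms: 2·(-4)·(-2)·∫sin(2x)·cos(2x) dx = 16·(0) = 0;  2·(-4)·(-2)·∫sin(2x)·sin(4x) dx = 16·(0) = 0;  2·(-2)·(-2)·∫cos(2x)·sin(4x) dx = 8·(0) = 0.
  So ∫_0^π u² dx = 8*π + 2*π + 2*π + 0 + 0 + 0 = 12*π.
  (u')² squared terms: (-8)²·∫cos(2x)² dx = 64·π/2 = 32*π;  (-8)²·∫cos(4x)² dx = 64·π/2 = 32*π;  (4)²·∫sin(2x)² dx = 16·π/2 = 8*π.
  (u')² cross terms: 2·(-8)·(-8)·∫cos(2x)·cos(4x) dx = 128·(0) = 0;  2·(-8)·(4)·∫cos(2x)·sin(2x) dx = -64·(0) = 0;  2·(-8)·(4)·∫cos(4x)·sin(2x) dx = -64·(0) = 0.
  So ∫_0^π (u')² dx = 32*π + 32*π + 8*π + 0 + 0 + 0 = 72*π.
||u||_{H^1}^2 = (12*π) + (72*π) = 84*π.


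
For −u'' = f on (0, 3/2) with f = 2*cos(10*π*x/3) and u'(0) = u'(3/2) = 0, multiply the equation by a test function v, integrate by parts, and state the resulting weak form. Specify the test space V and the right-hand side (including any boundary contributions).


V = H^1(0, 3/2) (no boundary constraint on v; u is determined up to an additive constant); weak form: ∫_0^3/2 u'v' dx = ∫_0^3/2 (2*cos(10*π*x/3)) v dx for all v ∈ V.

Multiply both sides by a test function v and integrate from 0 to 3/2:
  ∫_0^3/2 −u''(x) v(x) dx = ∫_0^3/2 f(x) v(x) dx.
Integrate the LHS by parts once:
  ∫_0^3/2 −u'' v dx = −[u'(x) v(x)]_0^3/2 + ∫_0^3/2 u'(x) v'(x) dx.
Thus ∫_0^3/2 u'(x) v'(x) dx = ∫_0^3/2 f(x) v(x) dx + [u'(x) v(x)]_0^3/2.
Choose V so that boundary terms are either known or forced to vanish.
u has homogeneous Neumann: u'(0) = u'(3/2) = 0. So [u' v]_0^3/2 = 0·v(3/2) − 0·v(0) = 0 for any v; take V = H^1(0, 3/2).
Weak formulation: find u (satisfying any essential BC) such that ∫_0^3/2 u'(x) v'(x) dx = ∫_0^3/2 f v dx for all v ∈ V (homogeneous Neumann, so boundary terms vanish).
Substituting f(x) = 2*cos(10*π*x/3), the right-hand side is ∫_0^3/2 (2*cos(10*π*x/3)) v dx.
Compatibility check (pure Neumann): taking v ≡ 1 ∈ V gives 0 = ∫_0^3/2 f dx + (0) − (0), i.e. ∫_0^3/2 f dx must equal u'(0) − u'(3/2) = 0. Indeed ∫_0^3/2 (2*cos(10*π*x/3)) dx = 0, so the data are compatible. The solution is then unique only up to an additive constant (fix it e.g. by requiring ∫_0^3/2 u dx = 0).


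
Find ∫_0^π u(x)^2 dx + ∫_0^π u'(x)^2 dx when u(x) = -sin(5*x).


||u||_{H^1(0,π)}^2 = 13*π

u'(x) = -5*cos(5*x).
Expand u² and (u')² and integrate term by term on (0, π), using: for integers n ≥ 1, ∫_0^π sin²(nx) dx = ∫_0^π cos²(nx) dx = π/2; for n ≠ n', ∫_0^π sin(nx)sin(n'x) dx = ∫_0^π cos(nx)cos(n'x) dx = 0; and by product-to-sum, ∫_0^π sin(nx)cos(n'x) dx = ½∫_0^π [sin((n+n')x) + sin((n−n')x)] dx, which is 0 when n+n' is even and 2n/(n²−n'²) when n+n' is odd (it need not vanish on (0, π)).
  u² squared terms: (-1)²·∫sin(5x)² dx = 1·π/2 = π/2.
  So ∫_0^π u² dx = π/2.
  (u')² squared terms: (-5)²·∫cos(5x)² dx = 25·π/2 = 25*π/2.
  So ∫_0^π (u')² dx = 25*π/2.
||u||_{H^1}^2 = (π/2) + (25*π/2) = 13*π.


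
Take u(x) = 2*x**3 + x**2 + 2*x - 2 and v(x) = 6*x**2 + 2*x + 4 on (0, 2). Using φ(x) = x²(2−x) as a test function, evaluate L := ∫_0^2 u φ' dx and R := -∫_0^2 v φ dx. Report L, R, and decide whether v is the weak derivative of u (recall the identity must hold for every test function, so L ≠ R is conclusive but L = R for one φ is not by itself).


LHS = -56/3, RHS = -64/3. No, v is not the weak derivative of u.

u(x) = 2*x**3 + x**2 + 2*x - 2, classical derivative u'(x) = 6*x**2 + 2*x + 2.
φ(x) = x²(2−x), so φ'(x) = x*(4 - 3*x).
Note φ(0) = φ(2) = 0, so the boundary term u·φ vanishes.
LHS = ∫_0^2 u(x) φ'(x) dx = ∫_0^2 (-6*x^5 + 5*x^4 - 2*x^3 + 14*x^2 - 8*x) dx. Term by term:
  ∫_0^2 -6*x^5 dx = -64;  ∫_0^2 5*x^4 dx = 32;  ∫_0^2 -2*x^3 dx = -8;
  ∫_0^2 14*x^2 dx = 112/3;  ∫_0^2 -8*x dx = -16.
Sum: -64 + 32 − 8 + 112/3 − 16 = -56/3.
So LHS = -56/3.
∫_0^2 v(x) φ(x) dx = ∫_0^2 (-6*x^5 + 10*x^4 + 8*x^2) dx. Term by term:
  ∫_0^2 -6*x^5 dx = -64;  ∫_0^2 10*x^4 dx = 64;  ∫_0^2 8*x^2 dx = 64/3.
Sum: -64 + 64 + 64/3 = 64/3.
So RHS = -∫_0^2 v(x) φ(x) dx = -64/3.
LHS − RHS = 8/3 ≠ 0, so the identity fails.
(For a valid weak derivative the identity must hold for EVERY test function, in particular this one. The failure shows v is NOT the weak derivative of u.)
Correct weak derivative would be u'(x) = 6*x**2 + 2*x + 2.


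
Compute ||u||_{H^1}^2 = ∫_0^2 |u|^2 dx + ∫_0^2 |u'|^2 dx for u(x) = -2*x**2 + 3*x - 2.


||u||_{H^1}^2 = 98/5

The H^1 norm (squared) on an interval (0, L) is
  ||u||_{H^1}^2 = ∫_0^L u(x)^2 dx + ∫_0^L u'(x)^2 dx.
Compute u'(x) = 3 - 4*x.
Then u(x)^2 = 4*x**4 - 12*x**3 + 17*x**2 - 12*x + 4 and u'(x)^2 = 16*x**2 - 24*x + 9.
Integrate each monomial from 0 to 2 using ∫_0^2 c·x^n dx = c·2^(n+1)/(n+1):
  ∫_0^2 u(x)^2 dx = ∫_0^2 (4*x^4 - 12*x^3 + 17*x^2 - 12*x + 4) dx. Term by term:
    ∫_0^2 4*x^4 dx = 128/5;  ∫_0^2 -12*x^3 dx = -48;  ∫_0^2 17*x^2 dx = 136/3;
    ∫_0^2 -12*x dx = -24;  ∫_0^2 4 dx = 8.
  Sum: 128/5 − 48 + 136/3 − 24 + 8 = 104/15.
  ∫_0^2 u'(x)^2 dx = ∫_0^2 (16*x^2 - 24*x + 9) dx. Term by term:
    ∫_0^2 16*x^2 dx = 128/3;  ∫_0^2 -24*x dx = -48;  ∫_0^2 9 dx = 18.
  Sum: 128/3 − 48 + 18 = 38/3.
Adding: ||u||_{H^1}^2 = 104/15 + 38/3 = 98/5.
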